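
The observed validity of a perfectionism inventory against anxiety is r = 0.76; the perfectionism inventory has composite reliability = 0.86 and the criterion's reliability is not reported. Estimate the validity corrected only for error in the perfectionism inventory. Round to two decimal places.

0.82

Single correction: r_c = r_obs / √r_xx = 0.76 / √0.86 = 0.76 / 0.9274 ≈ 0.82.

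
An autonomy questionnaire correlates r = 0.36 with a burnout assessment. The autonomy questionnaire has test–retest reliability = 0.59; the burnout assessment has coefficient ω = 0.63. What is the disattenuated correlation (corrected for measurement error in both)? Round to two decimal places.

r_true = r_obs / √(r_xx · r_yy) = 0.36 / √(0.59 × 0.63) = 0.36 / √0.3717 = 0.36 / 0.6097 ≈ 0.59.

0.59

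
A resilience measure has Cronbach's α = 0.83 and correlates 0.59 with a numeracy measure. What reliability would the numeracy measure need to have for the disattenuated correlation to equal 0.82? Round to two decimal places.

r_true = r_obs / √(r_xx · r_yy) ⇒ 0.82 = 0.59 / √(0.83 · r_yy).
√(0.83 · r_yy) = 0.59 / 0.82 = 0.7195; 0.83 · r_yy = 0.5177; r_yy = 0.5177 / 0.83 ≈ 0.62.

0.62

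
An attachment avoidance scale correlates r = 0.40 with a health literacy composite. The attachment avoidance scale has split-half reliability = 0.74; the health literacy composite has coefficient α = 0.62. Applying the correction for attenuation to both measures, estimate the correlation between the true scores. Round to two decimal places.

0.59

r_true = r_obs / √(r_xx · r_yy) = 0.40 / √(0.74 × 0.62) = 0.40 / √0.4588 = 0.40 / 0.6773 ≈ 0.59.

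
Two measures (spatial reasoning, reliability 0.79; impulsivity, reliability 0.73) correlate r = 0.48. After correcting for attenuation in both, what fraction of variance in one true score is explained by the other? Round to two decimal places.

Disattenuated r = 0.48 / √(0.79 × 0.73) = 0.48 / 0.7594 = 0.6321.
Shared true-score variance = 0.6321² = 0.3996 ≈ 0.40.

0.40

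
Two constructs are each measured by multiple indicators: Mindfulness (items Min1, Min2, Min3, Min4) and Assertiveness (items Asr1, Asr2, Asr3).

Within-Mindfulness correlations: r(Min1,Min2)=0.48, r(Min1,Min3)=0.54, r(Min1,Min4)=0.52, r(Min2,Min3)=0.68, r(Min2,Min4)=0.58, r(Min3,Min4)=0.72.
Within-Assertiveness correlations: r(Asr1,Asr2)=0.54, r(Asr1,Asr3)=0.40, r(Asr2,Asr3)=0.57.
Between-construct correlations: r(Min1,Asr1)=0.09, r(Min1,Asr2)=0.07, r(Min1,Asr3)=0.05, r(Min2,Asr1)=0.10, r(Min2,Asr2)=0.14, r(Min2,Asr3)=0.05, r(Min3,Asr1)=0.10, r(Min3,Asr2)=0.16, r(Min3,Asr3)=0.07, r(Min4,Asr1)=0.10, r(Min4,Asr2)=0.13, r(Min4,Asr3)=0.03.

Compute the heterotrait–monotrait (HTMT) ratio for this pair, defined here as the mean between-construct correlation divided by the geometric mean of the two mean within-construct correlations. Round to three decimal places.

Mean heterotrait r = 1.09/12 = 0.0908.
Mean within-Min = 3.52/6 = 0.5867; mean within-Asr = 1.51/3 = 0.5033.
Geometric mean = √(0.5867 × 0.5033) = 0.5434.
HTMT = 0.0908 / 0.5434 = 0.167.

0.167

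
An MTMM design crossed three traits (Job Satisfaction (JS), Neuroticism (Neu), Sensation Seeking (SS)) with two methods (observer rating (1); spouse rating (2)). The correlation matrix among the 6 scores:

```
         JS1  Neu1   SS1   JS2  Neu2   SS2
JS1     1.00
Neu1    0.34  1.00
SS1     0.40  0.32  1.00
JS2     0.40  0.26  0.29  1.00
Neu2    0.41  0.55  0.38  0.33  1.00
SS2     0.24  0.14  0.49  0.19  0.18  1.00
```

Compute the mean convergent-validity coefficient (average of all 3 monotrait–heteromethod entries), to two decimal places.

Convergent values: 0.40, 0.55, 0.49; mean = 1.44/3 = 0.48.

0.48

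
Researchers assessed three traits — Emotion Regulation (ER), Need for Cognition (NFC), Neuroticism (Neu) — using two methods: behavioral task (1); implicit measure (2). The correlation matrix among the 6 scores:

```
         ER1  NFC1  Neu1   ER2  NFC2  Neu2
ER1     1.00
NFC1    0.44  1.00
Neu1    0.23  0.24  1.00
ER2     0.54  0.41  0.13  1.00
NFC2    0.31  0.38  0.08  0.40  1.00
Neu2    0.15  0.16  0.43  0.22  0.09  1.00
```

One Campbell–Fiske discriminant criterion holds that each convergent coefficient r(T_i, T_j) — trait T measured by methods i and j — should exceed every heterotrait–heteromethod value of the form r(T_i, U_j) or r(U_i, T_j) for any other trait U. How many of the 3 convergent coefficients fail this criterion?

Convergent coefficients and their comparison sets:
ER (methods 1·2): 0.54 vs {0.31, 0.41, 0.15, 0.13} → pass.
NFC (methods 1·2): 0.38 vs {0.41, 0.31, 0.16, 0.08} → fail.
Neu (methods 1·2): 0.43 vs {0.13, 0.15, 0.08, 0.16} → pass.
1 of 3 fail.

1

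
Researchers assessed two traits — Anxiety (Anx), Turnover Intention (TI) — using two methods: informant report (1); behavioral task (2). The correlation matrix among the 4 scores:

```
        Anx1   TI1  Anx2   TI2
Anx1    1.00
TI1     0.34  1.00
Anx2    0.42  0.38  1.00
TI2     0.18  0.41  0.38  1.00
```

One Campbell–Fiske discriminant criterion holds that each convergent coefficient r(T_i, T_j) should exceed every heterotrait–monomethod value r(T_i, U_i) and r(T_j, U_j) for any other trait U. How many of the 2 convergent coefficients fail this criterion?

0

Each convergent coefficient versus the relevant comparison correlations:
Anx (methods 1·2): 0.42 vs {0.34, 0.38} → pass.
TI (methods 1·2): 0.41 vs {0.34, 0.38} → pass.
0 of 2 fail.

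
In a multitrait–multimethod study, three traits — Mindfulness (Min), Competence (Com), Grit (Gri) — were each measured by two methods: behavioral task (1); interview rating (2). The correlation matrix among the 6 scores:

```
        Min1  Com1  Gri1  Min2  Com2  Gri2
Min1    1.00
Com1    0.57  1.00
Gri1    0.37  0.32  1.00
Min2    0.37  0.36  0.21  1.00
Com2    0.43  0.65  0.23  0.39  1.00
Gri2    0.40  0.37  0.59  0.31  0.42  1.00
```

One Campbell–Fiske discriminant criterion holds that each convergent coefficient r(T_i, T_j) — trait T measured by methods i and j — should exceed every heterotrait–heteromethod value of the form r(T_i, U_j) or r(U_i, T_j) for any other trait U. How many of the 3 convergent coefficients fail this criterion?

1

Each convergent coefficient versus the relevant comparison correlations:
Min (methods 1·2): 0.37 vs {0.43, 0.36, 0.40, 0.21} → fail.
Com (methods 1·2): 0.65 vs {0.36, 0.43, 0.37, 0.23} → pass.
Gri (methods 1·2): 0.59 vs {0.21, 0.40, 0.23, 0.37} → pass.
1 of 3 fail.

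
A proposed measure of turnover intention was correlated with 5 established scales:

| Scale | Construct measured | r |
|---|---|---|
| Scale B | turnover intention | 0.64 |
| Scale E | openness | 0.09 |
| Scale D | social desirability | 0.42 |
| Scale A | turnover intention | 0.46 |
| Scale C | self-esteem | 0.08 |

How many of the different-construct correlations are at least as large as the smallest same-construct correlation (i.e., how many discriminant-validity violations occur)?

Convergent (same construct = turnover intention): Scale B, Scale A.
Smallest convergent = 0.46. Discriminant values: 0.09, 0.42, 0.08; count ≥ 0.46 → 0.

0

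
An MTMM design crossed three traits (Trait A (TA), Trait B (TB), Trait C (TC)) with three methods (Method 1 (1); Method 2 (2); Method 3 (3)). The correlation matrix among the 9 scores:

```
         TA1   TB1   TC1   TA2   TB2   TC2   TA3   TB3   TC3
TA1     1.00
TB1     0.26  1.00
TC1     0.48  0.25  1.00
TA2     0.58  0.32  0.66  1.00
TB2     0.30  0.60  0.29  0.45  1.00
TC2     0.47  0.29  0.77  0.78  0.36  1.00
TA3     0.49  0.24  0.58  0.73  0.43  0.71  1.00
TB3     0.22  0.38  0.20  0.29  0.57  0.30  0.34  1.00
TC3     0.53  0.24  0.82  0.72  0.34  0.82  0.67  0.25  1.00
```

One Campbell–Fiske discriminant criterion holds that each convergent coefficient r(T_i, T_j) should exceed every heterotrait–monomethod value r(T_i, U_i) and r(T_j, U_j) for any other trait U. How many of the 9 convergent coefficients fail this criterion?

4

Checking each validity diagonal entry against its comparison values:
TA (methods 1·2): 0.58 vs {0.26, 0.45, 0.48, 0.78} → fail.
TA (methods 1·3): 0.49 vs {0.26, 0.34, 0.48, 0.67} → fail.
TA (methods 2·3): 0.73 vs {0.45, 0.34, 0.78, 0.67} → fail.
TB (methods 1·2): 0.60 vs {0.26, 0.45, 0.25, 0.36} → pass.
TB (methods 1·3): 0.38 vs {0.26, 0.34, 0.25, 0.25} → pass.
TB (methods 2·3): 0.57 vs {0.45, 0.34, 0.36, 0.25} → pass.
TC (methods 1·2): 0.77 vs {0.48, 0.78, 0.25, 0.36} → fail.
TC (methods 1·3): 0.82 vs {0.48, 0.67, 0.25, 0.25} → pass.
TC (methods 2·3): 0.82 vs {0.78, 0.67, 0.36, 0.25} → pass.
4 of 9 fail.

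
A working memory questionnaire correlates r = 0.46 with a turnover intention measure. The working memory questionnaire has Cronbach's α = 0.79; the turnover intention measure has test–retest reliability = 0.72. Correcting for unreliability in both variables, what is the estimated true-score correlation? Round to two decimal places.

0.61

r_true = r_obs / √(r_xx · r_yy) = 0.46 / √(0.79 × 0.72) = 0.46 / √0.5688 = 0.46 / 0.7542 ≈ 0.61.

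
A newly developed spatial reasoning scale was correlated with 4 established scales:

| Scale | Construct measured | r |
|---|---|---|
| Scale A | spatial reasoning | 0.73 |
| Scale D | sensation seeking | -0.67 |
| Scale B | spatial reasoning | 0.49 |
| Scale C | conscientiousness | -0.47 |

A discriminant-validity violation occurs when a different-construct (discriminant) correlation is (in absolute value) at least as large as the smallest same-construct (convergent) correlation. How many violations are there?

Convergent (same construct = spatial reasoning): Scale A, Scale B.
Smallest convergent = 0.49. Discriminant |r|: 0.67, 0.47; count ≥ 0.49 → 1.

1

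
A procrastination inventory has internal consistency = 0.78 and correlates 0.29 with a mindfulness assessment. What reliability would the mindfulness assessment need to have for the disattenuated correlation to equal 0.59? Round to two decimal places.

0.31

r_true = r_obs / √(r_xx · r_yy) ⇒ 0.59 = 0.29 / √(0.78 · r_yy).
√(0.78 · r_yy) = 0.29 / 0.59 = 0.4915; 0.78 · r_yy = 0.2416; r_yy = 0.2416 / 0.78 ≈ 0.31.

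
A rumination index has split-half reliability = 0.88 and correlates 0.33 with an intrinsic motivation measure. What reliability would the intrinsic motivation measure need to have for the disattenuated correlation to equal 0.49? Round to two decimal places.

r_true = r_obs / √(r_xx · r_yy) ⇒ 0.49 = 0.33 / √(0.88 · r_yy).
√(0.88 · r_yy) = 0.33 / 0.49 = 0.6735; 0.88 · r_yy = 0.4536; r_yy = 0.4536 / 0.88 ≈ 0.52.

0.52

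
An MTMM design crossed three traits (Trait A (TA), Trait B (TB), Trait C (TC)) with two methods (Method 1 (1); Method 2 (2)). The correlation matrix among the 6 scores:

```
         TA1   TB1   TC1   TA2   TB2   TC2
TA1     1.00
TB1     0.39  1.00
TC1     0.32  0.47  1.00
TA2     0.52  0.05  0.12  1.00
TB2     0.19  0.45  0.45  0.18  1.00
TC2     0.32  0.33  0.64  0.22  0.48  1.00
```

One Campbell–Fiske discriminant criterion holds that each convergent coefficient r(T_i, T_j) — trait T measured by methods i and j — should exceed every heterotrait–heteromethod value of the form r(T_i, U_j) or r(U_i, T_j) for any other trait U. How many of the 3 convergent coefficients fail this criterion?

Each convergent coefficient versus the relevant comparison correlations:
TA (methods 1·2): 0.52 vs {0.19, 0.05, 0.32, 0.12} → pass.
TB (methods 1·2): 0.45 vs {0.05, 0.19, 0.33, 0.45} → fail.
TC (methods 1·2): 0.64 vs {0.12, 0.32, 0.45, 0.33} → pass.
1 of 3 fail.

1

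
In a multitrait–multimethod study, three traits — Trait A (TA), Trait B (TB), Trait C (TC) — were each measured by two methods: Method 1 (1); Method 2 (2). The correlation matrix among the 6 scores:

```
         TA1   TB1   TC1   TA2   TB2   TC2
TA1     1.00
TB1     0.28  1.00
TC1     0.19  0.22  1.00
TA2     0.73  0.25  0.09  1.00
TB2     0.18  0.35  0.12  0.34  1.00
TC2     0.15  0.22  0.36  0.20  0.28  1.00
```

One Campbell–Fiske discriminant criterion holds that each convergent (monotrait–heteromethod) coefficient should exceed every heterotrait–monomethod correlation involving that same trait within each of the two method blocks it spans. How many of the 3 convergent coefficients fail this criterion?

Convergent coefficients and their comparison sets:
TA (methods 1·2): 0.73 vs {0.28, 0.34, 0.19, 0.20} → pass.
TB (methods 1·2): 0.35 vs {0.28, 0.34, 0.22, 0.28} → pass.
TC (methods 1·2): 0.36 vs {0.19, 0.20, 0.22, 0.28} → pass.
0 of 3 fail.

0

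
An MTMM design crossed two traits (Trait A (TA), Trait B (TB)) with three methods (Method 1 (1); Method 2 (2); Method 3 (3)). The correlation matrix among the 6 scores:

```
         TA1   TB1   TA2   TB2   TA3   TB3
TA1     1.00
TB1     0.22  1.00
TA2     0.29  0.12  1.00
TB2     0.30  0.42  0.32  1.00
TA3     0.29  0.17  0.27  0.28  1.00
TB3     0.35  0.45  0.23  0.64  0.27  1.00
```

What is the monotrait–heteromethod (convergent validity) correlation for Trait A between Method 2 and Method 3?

Same trait (TA), different methods: r(TA2, TA3) = 0.27.

0.27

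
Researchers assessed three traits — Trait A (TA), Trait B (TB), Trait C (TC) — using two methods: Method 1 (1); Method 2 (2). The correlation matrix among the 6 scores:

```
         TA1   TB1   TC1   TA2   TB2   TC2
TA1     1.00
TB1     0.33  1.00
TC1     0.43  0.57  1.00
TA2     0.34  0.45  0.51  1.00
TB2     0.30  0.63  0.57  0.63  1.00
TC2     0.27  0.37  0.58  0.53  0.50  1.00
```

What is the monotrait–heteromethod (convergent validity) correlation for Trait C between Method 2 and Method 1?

Same trait (TC), different methods: r(TC2, TC1) = 0.58.

0.58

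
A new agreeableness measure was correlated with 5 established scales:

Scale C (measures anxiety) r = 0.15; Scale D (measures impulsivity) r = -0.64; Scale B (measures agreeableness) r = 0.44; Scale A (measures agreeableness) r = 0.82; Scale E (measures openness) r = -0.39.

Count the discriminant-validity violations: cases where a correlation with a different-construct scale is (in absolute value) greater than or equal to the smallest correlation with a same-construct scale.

1

Convergent (same construct = agreeableness): Scale B, Scale A.
Smallest convergent = 0.44. Discriminant |r|: 0.15, 0.64, 0.39; count ≥ 0.44 → 1.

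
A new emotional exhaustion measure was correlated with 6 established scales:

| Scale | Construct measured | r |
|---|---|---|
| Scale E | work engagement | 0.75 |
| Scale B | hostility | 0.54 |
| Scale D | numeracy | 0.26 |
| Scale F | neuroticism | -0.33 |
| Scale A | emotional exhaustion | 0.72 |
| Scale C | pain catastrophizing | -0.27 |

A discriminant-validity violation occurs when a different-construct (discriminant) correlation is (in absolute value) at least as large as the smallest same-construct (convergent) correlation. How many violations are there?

1

Convergent (same construct = emotional exhaustion): Scale A.
Smallest convergent = 0.72. Discriminant |r|: 0.75, 0.54, 0.26, 0.33, 0.27; count ≥ 0.72 → 1.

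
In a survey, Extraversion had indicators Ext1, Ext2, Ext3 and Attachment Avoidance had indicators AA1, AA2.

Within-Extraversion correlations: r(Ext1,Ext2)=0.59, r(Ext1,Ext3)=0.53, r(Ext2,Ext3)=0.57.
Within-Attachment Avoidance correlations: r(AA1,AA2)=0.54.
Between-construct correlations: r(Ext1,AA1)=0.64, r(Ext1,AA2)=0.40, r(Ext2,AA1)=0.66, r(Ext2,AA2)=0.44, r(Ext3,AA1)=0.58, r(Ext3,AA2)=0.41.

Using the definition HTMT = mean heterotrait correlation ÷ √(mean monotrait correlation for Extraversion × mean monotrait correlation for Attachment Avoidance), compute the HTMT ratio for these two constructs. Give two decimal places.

0.95

Mean between = 3.13/6 = 0.5217.
Mean within-Ext = 1.69/3 = 0.5633; mean within-AA = 0.54/1 = 0.5400.
Geometric mean = √(0.5633 × 0.5400) = 0.5515.
HTMT = 0.5217 / 0.5515 = 0.95.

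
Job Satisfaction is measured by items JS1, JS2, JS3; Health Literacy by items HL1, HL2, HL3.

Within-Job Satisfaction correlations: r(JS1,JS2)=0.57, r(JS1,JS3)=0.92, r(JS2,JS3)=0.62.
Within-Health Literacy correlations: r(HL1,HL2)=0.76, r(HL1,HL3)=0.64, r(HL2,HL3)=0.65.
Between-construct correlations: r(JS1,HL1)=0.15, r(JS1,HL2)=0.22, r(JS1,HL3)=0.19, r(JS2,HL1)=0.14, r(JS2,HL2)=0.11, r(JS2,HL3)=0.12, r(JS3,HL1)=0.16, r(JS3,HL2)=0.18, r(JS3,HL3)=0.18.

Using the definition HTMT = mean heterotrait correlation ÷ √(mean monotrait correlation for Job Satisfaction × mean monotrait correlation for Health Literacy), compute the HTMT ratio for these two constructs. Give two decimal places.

0.23

Mean between = 1.45/9 = 0.1611.
Mean within-JS = 2.11/3 = 0.7033; mean within-HL = 2.05/3 = 0.6833.
Geometric mean = √(0.7033 × 0.6833) = 0.6932.
HTMT = 0.1611 / 0.6932 = 0.23.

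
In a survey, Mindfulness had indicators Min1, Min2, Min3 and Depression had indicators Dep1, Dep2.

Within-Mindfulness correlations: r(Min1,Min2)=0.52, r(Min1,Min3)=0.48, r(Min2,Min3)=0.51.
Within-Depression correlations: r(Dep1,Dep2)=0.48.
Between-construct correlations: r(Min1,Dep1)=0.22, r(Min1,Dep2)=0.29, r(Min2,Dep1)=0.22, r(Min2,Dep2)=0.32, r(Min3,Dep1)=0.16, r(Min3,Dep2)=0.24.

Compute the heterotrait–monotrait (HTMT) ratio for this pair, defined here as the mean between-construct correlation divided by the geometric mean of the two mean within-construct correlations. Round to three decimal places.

0.492

Mean between = 1.45/6 = 0.2417.
Mean within-Min = 1.51/3 = 0.5033; mean within-Dep = 0.48/1 = 0.4800.
Geometric mean = √(0.5033 × 0.4800) = 0.4915.
HTMT = 0.2417 / 0.4915 = 0.492.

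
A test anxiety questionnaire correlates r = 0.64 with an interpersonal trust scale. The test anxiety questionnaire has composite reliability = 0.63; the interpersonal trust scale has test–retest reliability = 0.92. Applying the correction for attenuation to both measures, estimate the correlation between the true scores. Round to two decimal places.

0.84

r_true = r_obs / √(r_xx · r_yy) = 0.64 / √(0.63 × 0.92) = 0.64 / √0.5796 = 0.64 / 0.7613 ≈ 0.84.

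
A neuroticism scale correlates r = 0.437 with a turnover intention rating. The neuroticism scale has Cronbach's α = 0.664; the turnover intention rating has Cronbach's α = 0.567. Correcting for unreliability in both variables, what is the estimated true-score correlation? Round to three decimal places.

0.712

r_true = r_obs / √(r_xx · r_yy) = 0.437 / √(0.664 × 0.567) = 0.437 / √0.376488 = 0.437 / 0.6136 ≈ 0.712.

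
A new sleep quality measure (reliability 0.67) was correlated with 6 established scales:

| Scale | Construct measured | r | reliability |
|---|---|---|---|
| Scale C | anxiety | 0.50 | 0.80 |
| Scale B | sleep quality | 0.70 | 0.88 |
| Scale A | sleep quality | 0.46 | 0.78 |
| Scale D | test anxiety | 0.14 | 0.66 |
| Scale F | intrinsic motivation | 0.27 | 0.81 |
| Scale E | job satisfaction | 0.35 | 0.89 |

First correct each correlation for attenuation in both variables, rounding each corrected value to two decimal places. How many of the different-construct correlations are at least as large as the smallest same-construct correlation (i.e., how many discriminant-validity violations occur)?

1

Disattenuated r (r / √(r_scale · r_new)):
  Scale C (disc): 0.50 / √(0.80·0.67) = 0.68
  Scale B (conv): 0.70 / √(0.88·0.67) = 0.91
  Scale A (conv): 0.46 / √(0.78·0.67) = 0.64
  Scale D (disc): 0.14 / √(0.66·0.67) = 0.21
  Scale F (disc): 0.27 / √(0.81·0.67) = 0.37
  Scale E (disc): 0.35 / √(0.89·0.67) = 0.45
Smallest convergent = 0.64. Discriminant values: 0.68, 0.21, 0.37, 0.45; count ≥ 0.64 → 1.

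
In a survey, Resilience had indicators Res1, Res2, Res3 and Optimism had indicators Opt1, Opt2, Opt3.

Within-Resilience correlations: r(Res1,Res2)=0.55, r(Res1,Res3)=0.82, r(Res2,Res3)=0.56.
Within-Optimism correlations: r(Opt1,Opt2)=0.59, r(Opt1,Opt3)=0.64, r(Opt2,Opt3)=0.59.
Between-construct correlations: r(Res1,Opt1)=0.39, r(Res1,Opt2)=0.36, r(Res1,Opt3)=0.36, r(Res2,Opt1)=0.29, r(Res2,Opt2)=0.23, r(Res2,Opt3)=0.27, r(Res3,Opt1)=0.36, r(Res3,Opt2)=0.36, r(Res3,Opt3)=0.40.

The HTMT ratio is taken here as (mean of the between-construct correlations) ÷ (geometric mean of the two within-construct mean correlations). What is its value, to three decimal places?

0.537

Mean between = 3.02/9 = 0.3356.
Mean within-Res = 1.93/3 = 0.6433; mean within-Opt = 1.82/3 = 0.6067.
Geometric mean = √(0.6433 × 0.6067) = 0.6247.
HTMT = 0.3356 / 0.6247 = 0.537.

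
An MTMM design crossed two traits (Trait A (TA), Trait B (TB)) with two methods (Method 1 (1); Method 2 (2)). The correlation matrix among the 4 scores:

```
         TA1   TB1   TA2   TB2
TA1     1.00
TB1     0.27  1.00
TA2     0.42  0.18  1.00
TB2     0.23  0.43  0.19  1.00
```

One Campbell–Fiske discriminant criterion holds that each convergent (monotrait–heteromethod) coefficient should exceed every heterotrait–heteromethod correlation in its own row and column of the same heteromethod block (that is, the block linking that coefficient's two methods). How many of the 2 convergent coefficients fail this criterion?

Convergent coefficients and their comparison sets:
TA (methods 1·2): 0.42 vs {0.23, 0.18} → pass.
TB (methods 1·2): 0.43 vs {0.18, 0.23} → pass.
0 of 2 fail.

0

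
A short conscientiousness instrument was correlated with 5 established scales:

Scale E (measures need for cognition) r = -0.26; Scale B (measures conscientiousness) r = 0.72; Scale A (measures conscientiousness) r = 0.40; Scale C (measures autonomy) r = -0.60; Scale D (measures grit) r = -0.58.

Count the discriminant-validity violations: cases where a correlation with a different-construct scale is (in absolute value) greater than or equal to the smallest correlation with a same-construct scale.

2

Convergent (same construct = conscientiousness): Scale B, Scale A.
Smallest convergent = 0.40. Discriminant |r|: 0.26, 0.60, 0.58; count ≥ 0.40 → 2.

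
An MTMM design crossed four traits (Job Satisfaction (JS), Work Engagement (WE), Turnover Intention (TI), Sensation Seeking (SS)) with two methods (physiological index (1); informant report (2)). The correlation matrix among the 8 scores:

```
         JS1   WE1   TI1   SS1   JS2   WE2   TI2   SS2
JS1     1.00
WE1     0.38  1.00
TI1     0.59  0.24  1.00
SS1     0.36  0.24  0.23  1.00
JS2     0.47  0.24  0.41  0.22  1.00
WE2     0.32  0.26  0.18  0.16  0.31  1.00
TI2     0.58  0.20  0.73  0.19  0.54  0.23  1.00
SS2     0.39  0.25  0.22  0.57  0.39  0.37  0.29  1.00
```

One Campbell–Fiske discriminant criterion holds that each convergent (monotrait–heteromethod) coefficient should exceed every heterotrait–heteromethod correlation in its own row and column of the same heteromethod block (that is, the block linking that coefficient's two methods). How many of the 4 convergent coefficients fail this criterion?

2

Convergent coefficients and their comparison sets:
JS (methods 1·2): 0.47 vs {0.32, 0.24, 0.58, 0.41, 0.39, 0.22} → fail.
WE (methods 1·2): 0.26 vs {0.24, 0.32, 0.20, 0.18, 0.25, 0.16} → fail.
TI (methods 1·2): 0.73 vs {0.41, 0.58, 0.18, 0.20, 0.22, 0.19} → pass.
SS (methods 1·2): 0.57 vs {0.22, 0.39, 0.16, 0.25, 0.19, 0.22} → pass.
2 of 4 fail.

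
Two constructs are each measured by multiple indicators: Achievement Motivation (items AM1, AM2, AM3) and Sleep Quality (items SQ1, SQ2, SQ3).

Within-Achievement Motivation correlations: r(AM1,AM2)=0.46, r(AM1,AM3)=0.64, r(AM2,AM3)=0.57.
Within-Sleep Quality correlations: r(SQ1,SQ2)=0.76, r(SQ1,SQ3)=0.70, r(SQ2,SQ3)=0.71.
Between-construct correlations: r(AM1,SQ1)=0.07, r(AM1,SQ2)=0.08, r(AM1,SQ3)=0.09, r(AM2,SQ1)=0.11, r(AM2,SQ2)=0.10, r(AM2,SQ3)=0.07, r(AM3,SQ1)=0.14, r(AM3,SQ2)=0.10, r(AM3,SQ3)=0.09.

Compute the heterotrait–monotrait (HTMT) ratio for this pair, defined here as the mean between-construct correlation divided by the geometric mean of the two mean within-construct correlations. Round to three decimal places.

Between-construct mean = 0.85/9 = 0.0944.
Mean within-AM = 1.67/3 = 0.5567; mean within-SQ = 2.17/3 = 0.7233.
Geometric mean = √(0.5567 × 0.7233) = 0.6346.
HTMT = 0.0944 / 0.6346 = 0.149.

0.149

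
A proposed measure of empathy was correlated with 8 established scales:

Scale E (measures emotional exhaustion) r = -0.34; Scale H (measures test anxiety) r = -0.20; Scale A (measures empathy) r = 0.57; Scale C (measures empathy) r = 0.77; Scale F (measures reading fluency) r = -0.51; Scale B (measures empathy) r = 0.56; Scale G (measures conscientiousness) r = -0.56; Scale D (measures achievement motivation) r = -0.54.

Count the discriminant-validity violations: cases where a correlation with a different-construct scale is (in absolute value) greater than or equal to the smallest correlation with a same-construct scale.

1

Convergent (same construct = empathy): Scale A, Scale C, Scale B.
Smallest convergent = 0.56. Discriminant |r|: 0.34, 0.20, 0.51, 0.56, 0.54; count ≥ 0.56 → 1.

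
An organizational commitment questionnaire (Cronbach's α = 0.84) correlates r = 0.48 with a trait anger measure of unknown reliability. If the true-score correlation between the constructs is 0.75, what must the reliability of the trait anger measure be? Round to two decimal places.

0.49

r_true = r_obs / √(r_xx · r_yy) ⇒ 0.75 = 0.48 / √(0.84 · r_yy).
√(0.84 · r_yy) = 0.48 / 0.75 = 0.6400; 0.84 · r_yy = 0.4096; r_yy = 0.4096 / 0.84 ≈ 0.49.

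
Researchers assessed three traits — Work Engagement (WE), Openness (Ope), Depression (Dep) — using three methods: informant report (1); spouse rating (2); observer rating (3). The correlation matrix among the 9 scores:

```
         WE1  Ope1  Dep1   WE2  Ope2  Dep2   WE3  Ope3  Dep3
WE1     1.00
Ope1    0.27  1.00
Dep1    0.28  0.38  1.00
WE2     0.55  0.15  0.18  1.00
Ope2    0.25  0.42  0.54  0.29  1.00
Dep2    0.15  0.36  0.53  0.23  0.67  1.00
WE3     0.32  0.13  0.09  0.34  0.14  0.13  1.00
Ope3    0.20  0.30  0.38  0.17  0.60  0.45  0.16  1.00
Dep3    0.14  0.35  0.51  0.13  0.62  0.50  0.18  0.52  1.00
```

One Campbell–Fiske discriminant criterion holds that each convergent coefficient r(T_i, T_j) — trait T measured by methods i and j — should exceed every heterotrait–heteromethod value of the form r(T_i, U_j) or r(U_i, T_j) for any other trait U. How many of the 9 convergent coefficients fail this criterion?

Checking each validity diagonal entry against its comparison values:
WE (methods 1·2): 0.55 vs {0.25, 0.15, 0.15, 0.18} → pass.
WE (methods 1·3): 0.32 vs {0.20, 0.13, 0.14, 0.09} → pass.
WE (methods 2·3): 0.34 vs {0.17, 0.14, 0.13, 0.13} → pass.
Ope (methods 1·2): 0.42 vs {0.15, 0.25, 0.36, 0.54} → fail.
Ope (methods 1·3): 0.30 vs {0.13, 0.20, 0.35, 0.38} → fail.
Ope (methods 2·3): 0.60 vs {0.14, 0.17, 0.62, 0.45} → fail.
Dep (methods 1·2): 0.53 vs {0.18, 0.15, 0.54, 0.36} → fail.
Dep (methods 1·3): 0.51 vs {0.09, 0.14, 0.38, 0.35} → pass.
Dep (methods 2·3): 0.50 vs {0.13, 0.13, 0.45, 0.62} → fail.
5 of 9 fail.

5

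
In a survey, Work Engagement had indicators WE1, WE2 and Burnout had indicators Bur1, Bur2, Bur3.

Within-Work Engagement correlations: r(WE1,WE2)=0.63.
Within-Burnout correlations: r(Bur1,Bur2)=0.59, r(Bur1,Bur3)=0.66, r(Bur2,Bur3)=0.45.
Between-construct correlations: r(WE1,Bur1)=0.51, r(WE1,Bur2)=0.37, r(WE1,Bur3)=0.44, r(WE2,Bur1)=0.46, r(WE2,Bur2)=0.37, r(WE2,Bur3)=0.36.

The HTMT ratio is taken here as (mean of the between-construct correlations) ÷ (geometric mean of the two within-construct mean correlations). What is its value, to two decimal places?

0.70

Between-construct mean = 2.51/6 = 0.4183.
Mean within-WE = 0.63/1 = 0.6300; mean within-Bur = 1.70/3 = 0.5667.
Geometric mean = √(0.6300 × 0.5667) = 0.5975.
HTMT = 0.4183 / 0.5975 = 0.70.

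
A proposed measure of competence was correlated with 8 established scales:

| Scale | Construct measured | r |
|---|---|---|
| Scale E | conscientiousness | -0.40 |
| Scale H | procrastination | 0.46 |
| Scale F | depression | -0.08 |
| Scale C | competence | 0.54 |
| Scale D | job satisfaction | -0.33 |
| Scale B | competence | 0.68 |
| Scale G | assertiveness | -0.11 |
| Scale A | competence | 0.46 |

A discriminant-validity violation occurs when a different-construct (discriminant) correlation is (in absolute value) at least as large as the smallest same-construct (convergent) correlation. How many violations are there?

1

Convergent (same construct = competence): Scale C, Scale B, Scale A.
Smallest convergent = 0.46. Discriminant |r|: 0.40, 0.46, 0.08, 0.33, 0.11; count ≥ 0.46 → 1.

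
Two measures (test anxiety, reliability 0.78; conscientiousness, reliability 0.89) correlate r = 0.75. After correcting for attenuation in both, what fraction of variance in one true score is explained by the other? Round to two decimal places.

0.81

Disattenuated r = 0.75 / √(0.78 × 0.89) = 0.75 / 0.8332 = 0.9001.
Shared true-score variance = 0.9001² = 0.8102 ≈ 0.81.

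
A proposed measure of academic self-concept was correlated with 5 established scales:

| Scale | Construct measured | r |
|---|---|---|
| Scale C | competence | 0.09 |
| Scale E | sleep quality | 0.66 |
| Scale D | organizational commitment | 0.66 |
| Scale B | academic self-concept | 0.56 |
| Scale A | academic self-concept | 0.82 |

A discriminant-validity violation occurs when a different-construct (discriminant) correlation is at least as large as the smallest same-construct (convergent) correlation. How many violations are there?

Convergent (same construct = academic self-concept): Scale B, Scale A.
Smallest convergent = 0.56. Discriminant values: 0.09, 0.66, 0.66; count ≥ 0.56 → 2.

2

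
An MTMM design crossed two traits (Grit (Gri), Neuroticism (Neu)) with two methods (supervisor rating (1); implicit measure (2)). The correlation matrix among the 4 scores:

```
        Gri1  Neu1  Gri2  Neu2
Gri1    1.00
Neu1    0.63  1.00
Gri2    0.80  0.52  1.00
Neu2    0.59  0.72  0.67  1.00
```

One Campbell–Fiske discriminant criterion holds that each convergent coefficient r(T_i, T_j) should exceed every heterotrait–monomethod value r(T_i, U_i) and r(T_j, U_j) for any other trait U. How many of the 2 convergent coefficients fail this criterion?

0

Each convergent coefficient versus the relevant comparison correlations:
Gri (methods 1·2): 0.80 vs {0.63, 0.67} → pass.
Neu (methods 1·2): 0.72 vs {0.63, 0.67} → pass.
0 of 2 fail.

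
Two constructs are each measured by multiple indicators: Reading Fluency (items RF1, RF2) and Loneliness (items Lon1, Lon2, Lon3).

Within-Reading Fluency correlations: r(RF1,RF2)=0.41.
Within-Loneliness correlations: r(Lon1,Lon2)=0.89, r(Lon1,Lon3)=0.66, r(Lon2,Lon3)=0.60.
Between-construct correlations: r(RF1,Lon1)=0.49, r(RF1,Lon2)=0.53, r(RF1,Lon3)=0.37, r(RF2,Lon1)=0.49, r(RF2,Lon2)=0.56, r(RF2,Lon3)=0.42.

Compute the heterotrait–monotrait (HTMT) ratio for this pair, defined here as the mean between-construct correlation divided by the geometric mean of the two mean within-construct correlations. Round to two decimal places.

0.88

Between-construct mean = 2.86/6 = 0.4767.
Mean within-RF = 0.41/1 = 0.4100; mean within-Lon = 2.15/3 = 0.7167.
Geometric mean = √(0.4100 × 0.7167) = 0.5421.
HTMT = 0.4767 / 0.5421 = 0.88.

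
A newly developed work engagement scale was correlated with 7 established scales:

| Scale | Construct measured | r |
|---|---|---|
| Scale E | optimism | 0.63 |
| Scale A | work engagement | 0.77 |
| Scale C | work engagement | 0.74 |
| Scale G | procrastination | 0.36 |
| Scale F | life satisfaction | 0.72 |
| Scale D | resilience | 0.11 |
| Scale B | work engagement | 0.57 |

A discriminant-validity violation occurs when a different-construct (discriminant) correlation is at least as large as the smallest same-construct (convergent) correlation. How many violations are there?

2

Convergent (same construct = work engagement): Scale A, Scale C, Scale B.
Smallest convergent = 0.57. Discriminant values: 0.63, 0.36, 0.72, 0.11; count ≥ 0.57 → 2.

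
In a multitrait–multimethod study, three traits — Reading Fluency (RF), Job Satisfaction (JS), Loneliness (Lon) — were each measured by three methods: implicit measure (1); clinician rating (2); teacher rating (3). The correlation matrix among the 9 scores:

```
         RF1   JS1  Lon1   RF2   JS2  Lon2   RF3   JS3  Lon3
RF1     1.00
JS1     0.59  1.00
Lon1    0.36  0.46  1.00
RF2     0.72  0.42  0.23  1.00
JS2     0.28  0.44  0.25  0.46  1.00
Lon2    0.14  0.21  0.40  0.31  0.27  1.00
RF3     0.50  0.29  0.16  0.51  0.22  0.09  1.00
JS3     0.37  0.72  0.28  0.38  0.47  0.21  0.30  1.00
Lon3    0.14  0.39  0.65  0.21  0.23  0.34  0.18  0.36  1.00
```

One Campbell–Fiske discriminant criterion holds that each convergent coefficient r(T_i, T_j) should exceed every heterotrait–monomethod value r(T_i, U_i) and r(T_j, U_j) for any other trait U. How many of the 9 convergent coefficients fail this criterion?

4

Convergent coefficients and their comparison sets:
RF (methods 1·2): 0.72 vs {0.59, 0.46, 0.36, 0.31} → pass.
RF (methods 1·3): 0.50 vs {0.59, 0.30, 0.36, 0.18} → fail.
RF (methods 2·3): 0.51 vs {0.46, 0.30, 0.31, 0.18} → pass.
JS (methods 1·2): 0.44 vs {0.59, 0.46, 0.46, 0.27} → fail.
JS (methods 1·3): 0.72 vs {0.59, 0.30, 0.46, 0.36} → pass.
JS (methods 2·3): 0.47 vs {0.46, 0.30, 0.27, 0.36} → pass.
Lon (methods 1·2): 0.40 vs {0.36, 0.31, 0.46, 0.27} → fail.
Lon (methods 1·3): 0.65 vs {0.36, 0.18, 0.46, 0.36} → pass.
Lon (methods 2·3): 0.34 vs {0.31, 0.18, 0.27, 0.36} → fail.
4 of 9 fail.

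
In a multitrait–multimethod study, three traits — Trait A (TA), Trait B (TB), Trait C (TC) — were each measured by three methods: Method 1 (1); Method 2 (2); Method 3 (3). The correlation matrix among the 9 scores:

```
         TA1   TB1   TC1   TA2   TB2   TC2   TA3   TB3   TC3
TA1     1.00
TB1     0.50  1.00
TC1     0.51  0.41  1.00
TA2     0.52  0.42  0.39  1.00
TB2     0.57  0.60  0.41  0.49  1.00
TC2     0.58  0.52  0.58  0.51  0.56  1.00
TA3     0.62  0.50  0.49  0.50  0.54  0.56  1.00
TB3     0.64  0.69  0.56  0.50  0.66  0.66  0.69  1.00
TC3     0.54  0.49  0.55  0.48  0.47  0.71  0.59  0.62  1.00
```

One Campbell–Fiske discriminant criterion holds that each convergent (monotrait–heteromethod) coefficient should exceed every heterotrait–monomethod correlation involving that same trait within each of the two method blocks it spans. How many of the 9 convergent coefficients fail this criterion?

Convergent coefficients and their comparison sets:
TA (methods 1·2): 0.52 vs {0.50, 0.49, 0.51, 0.51} → pass.
TA (methods 1·3): 0.62 vs {0.50, 0.69, 0.51, 0.59} → fail.
TA (methods 2·3): 0.50 vs {0.49, 0.69, 0.51, 0.59} → fail.
TB (methods 1·2): 0.60 vs {0.50, 0.49, 0.41, 0.56} → pass.
TB (methods 1·3): 0.69 vs {0.50, 0.69, 0.41, 0.62} → fail.
TB (methods 2·3): 0.66 vs {0.49, 0.69, 0.56, 0.62} → fail.
TC (methods 1·2): 0.58 vs {0.51, 0.51, 0.41, 0.56} → pass.
TC (methods 1·3): 0.55 vs {0.51, 0.59, 0.41, 0.62} → fail.
TC (methods 2·3): 0.71 vs {0.51, 0.59, 0.56, 0.62} → pass.
5 of 9 fail.

5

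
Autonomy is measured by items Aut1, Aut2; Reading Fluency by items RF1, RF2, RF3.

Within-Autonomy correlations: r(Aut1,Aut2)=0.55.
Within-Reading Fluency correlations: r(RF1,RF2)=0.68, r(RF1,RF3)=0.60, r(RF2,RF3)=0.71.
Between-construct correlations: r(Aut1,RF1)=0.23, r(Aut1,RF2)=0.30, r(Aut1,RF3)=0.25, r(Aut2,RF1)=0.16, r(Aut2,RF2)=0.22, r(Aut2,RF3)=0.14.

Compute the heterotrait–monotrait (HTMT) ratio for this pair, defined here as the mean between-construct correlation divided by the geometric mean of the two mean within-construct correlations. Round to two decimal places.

Mean between = 1.30/6 = 0.2167.
Mean within-Aut = 0.55/1 = 0.5500; mean within-RF = 1.99/3 = 0.6633.
Geometric mean = √(0.5500 × 0.6633) = 0.6040.
HTMT = 0.2167 / 0.6040 = 0.36.

0.36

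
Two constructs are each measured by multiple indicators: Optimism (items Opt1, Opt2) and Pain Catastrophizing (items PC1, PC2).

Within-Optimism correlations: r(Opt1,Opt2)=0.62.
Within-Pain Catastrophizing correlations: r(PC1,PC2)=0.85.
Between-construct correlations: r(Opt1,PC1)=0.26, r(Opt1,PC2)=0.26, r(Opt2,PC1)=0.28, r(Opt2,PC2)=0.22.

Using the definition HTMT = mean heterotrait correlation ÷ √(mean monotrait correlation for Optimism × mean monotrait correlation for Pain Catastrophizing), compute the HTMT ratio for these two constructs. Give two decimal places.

Mean between = 1.02/4 = 0.2550.
Mean within-Opt = 0.62/1 = 0.6200; mean within-PC = 0.85/1 = 0.8500.
Geometric mean = √(0.6200 × 0.8500) = 0.7259.
HTMT = 0.2550 / 0.7259 = 0.35.

0.35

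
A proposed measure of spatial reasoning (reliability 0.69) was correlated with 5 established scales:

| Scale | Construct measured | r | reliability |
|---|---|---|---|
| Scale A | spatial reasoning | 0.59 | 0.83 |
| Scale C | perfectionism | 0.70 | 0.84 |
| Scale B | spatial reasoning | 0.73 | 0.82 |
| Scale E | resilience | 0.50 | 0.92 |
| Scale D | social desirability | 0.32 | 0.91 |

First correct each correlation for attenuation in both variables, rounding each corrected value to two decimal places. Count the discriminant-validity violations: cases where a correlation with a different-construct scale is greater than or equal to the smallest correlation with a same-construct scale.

1

Disattenuated r (r / √(r_scale · r_new)):
  Scale A (conv): 0.59 / √(0.83·0.69) = 0.78
  Scale C (disc): 0.70 / √(0.84·0.69) = 0.92
  Scale B (conv): 0.73 / √(0.82·0.69) = 0.97
  Scale E (disc): 0.50 / √(0.92·0.69) = 0.63
  Scale D (disc): 0.32 / √(0.91·0.69) = 0.40
Smallest convergent = 0.78. Discriminant values: 0.92, 0.63, 0.40; count ≥ 0.78 → 1.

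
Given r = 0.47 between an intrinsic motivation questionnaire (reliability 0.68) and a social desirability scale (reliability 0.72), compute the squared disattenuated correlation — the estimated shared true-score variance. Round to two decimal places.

0.45

Disattenuated r = 0.47 / √(0.68 × 0.72) = 0.47 / 0.6997 = 0.6717.
Shared true-score variance = 0.6717² = 0.4512 ≈ 0.45.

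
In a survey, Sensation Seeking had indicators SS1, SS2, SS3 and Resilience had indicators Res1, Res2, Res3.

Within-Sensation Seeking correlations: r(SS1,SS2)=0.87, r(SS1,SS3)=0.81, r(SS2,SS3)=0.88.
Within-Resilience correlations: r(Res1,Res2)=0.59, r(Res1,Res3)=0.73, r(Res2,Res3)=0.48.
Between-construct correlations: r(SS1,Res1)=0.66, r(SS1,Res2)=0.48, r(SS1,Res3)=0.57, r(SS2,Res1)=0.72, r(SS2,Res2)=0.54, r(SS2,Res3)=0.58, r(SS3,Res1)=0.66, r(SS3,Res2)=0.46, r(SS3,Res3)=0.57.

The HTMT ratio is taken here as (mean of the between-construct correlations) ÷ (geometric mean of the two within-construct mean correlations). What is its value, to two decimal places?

0.81

Mean between = 5.24/9 = 0.5822.
Mean within-SS = 2.56/3 = 0.8533; mean within-Res = 1.80/3 = 0.6000.
Geometric mean = √(0.8533 × 0.6000) = 0.7155.
HTMT = 0.5822 / 0.7155 = 0.81.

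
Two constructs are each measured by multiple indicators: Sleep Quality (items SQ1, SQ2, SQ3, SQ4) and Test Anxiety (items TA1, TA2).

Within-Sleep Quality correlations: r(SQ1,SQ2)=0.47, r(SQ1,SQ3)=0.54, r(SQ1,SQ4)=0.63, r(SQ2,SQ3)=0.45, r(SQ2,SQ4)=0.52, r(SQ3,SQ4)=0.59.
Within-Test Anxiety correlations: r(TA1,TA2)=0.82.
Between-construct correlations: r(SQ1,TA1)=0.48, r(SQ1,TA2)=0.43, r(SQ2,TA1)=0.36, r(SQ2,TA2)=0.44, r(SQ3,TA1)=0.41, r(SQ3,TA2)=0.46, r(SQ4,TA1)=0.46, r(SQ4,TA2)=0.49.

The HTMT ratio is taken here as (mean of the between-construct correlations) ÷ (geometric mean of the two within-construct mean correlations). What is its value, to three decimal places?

Mean between = 3.53/8 = 0.4413.
Mean within-SQ = 3.20/6 = 0.5333; mean within-TA = 0.82/1 = 0.8200.
Geometric mean = √(0.5333 × 0.8200) = 0.6613.
HTMT = 0.4413 / 0.6613 = 0.667.

0.667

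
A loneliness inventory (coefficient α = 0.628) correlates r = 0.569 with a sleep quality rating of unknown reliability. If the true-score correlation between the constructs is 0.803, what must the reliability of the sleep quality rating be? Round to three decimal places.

0.800

r_true = r_obs / √(r_xx · r_yy) ⇒ 0.803 = 0.569 / √(0.628 · r_yy).
√(0.628 · r_yy) = 0.569 / 0.803 = 0.7086; 0.628 · r_yy = 0.5021; r_yy = 0.5021 / 0.628 ≈ 0.800.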